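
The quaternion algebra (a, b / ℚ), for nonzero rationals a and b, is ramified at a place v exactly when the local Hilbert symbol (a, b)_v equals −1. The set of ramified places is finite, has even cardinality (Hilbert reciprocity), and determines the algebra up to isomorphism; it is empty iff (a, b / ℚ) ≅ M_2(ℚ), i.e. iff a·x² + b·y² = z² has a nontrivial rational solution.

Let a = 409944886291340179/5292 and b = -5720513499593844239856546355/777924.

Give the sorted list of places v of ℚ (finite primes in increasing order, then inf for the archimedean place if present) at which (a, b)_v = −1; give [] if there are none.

[3, 5, 17, 19]

(a, b) ≡ (57, -4345795) mod (ℚ^×)²; places V = {2, 3, 5, 7, 13, 17, 19, 29, 41, 43, ∞}.
(a,b)_7: α=-2, u≡1; β=-4, v≡4 (mod 7); (1|7)=+1, (4|7)=+1; sign (−1)^0·+1^-4·+1^-2 = +1.
(a,b)_3: α=-3, u≡1; β=-4, v≡2 (mod 3); (1|3)=+1, (2|3)=-1; sign (−1)^0·+1^-4·-1^-3 = -1.
(a,b)_∞: sgn(57)=+, sgn(-4345795)=−, so +1.
(a,b)_13: α=4, u≡7; β=6, v≡4 (mod 13); (7|13)=-1, (4|13)=+1; sign (−1)^0·-1^6·+1^4 = +1.
(a,b)_2: α=-2, β=-2; u≡1, v≡5 (mod 8); ε(u)ε(v)=0·0, αω(v)=-2·1, βω(u)=-2·0; sum ≡ 0  ⇒  +1.
(a,b)_17: α=2, u≡12; β=3, v≡10 (mod 17); (12|17)=-1, (10|17)=-1; sign (−1)^0·-1^3·-1^2 = -1.
(a,b)_43: α=2, u≡40; β=3, v≡8 (mod 43); (40|43)=+1, (8|43)=-1; sign (−1)^0·+1^3·-1^2 = +1.
(a,b)_29: α=2, u≡9; β=3, v≡26 (mod 29); (9|29)=+1, (26|29)=-1; sign (−1)^0·+1^3·-1^2 = +1.
(a,b)_19: α=1, u≡14; β=2, v≡2 (mod 19); (14|19)=-1, (2|19)=-1; sign (−1)^0·-1^2·-1^1 = -1.
(a,b)_41: α=2, u≡32; β=3, v≡18 (mod 41); (32|41)=+1, (18|41)=+1; sign (−1)^0·+1^3·+1^2 = +1.
(a,b)_5: α=0, u≡2; β=1, v≡1 (mod 5); (2|5)=-1, (1|5)=+1; sign (−1)^0·-1^1·+1^0 = -1.
|Ram(57, -4345795)| = 4, even; anisotropic at {3, 5, 17, 19}.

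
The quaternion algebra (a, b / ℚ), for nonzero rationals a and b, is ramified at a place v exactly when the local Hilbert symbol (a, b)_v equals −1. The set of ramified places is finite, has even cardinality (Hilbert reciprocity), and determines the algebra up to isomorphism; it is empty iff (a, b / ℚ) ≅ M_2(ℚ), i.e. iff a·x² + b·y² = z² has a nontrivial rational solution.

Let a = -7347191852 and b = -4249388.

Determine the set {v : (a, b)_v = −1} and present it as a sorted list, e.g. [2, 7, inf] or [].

Mod squares: a ≡ -30107, b ≡ -1062347. Check v ∈ {∞, 2, 7, 11, 13, 17, 19, 23}.
v=13: a=13^2·(≡1), b=13^1·(≡9) mod 13; (1|13)=+1, (9|13)=+1; (−1)^{2·1·6}·(+1)^1·(+1)^2 = +1.
v=23: a=23^1·(≡12), b=23^1·(≡3) mod 23; (12|23)=+1, (3|23)=+1; (−1)^{1·1·11}·(+1)^1·(+1)^1 = -1.
v=7: a=7^1·(≡1), b=7^0·(≡4) mod 7; (1|7)=+1, (4|7)=+1; (−1)^{1·0·3}·(+1)^0·(+1)^1 = +1.
v=19: a=19^2·(≡12), b=19^1·(≡16) mod 19; (12|19)=-1, (16|19)=+1; (−1)^{2·1·9}·(-1)^1·(+1)^2 = -1.
v=∞: -30107 < 0 and -1062347 < 0  ⇒  (a,b)_∞ = -1.
v=17: a=17^1·(≡14), b=17^1·(≡4) mod 17; (14|17)=-1, (4|17)=+1; (−1)^{1·1·8}·(-1)^1·(+1)^1 = -1.
v=2: v_2(a)=2, v_2(b)=2; units ≡ 5, 5 (mod 8); ε·ε+αω+βω = 0·0+2·1+2·1 ≡ 0  ⇒  (a,b)_2 = +1.
v=11: a=11^1·(≡2), b=11^1·(≡1) mod 11; (2|11)=-1, (1|11)=+1; (−1)^{1·1·5}·(-1)^1·(+1)^1 = +1.
Ram(-30107, -1062347) = {17, 19, 23, ∞}; no ℚ_17-point on the conic.

[17, 19, 23, inf]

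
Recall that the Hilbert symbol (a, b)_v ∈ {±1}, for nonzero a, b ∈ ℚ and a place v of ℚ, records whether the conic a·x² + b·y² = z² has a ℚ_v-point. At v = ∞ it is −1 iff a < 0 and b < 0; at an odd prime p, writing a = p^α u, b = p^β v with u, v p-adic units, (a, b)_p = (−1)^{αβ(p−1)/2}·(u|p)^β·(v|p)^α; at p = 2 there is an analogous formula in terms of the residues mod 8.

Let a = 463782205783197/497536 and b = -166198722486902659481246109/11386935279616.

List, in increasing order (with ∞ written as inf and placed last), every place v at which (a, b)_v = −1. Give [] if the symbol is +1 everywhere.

Mod squares: a ≡ 280504182, b ≡ -72726. Check v ∈ {∞, 2, 3, 7, 13, 17, 19, 23, 29, 31}.
v=31: a=31^1·(≡25), b=31^1·(≡18) mod 31; (25|31)=+1, (18|31)=+1; (−1)^{1·1·15}·(+1)^1·(+1)^1 = -1.
v=7: a=7^1·(≡4), b=7^4·(≡2) mod 7; (4|7)=+1, (2|7)=+1; (−1)^{1·4·3}·(+1)^4·(+1)^1 = +1.
v=2: v_2(a)=-7, v_2(b)=-15; units ≡ 3, 5 (mod 8); ε·ε+αω+βω = 1·0+-7·1+-15·1 ≡ 0  ⇒  (a,b)_2 = +1.
v=19: a=19^3·(≡6), b=19^4·(≡5) mod 19; (6|19)=+1, (5|19)=+1; (−1)^{3·4·9}·(+1)^4·(+1)^3 = +1.
v=13: a=13^-2·(≡9), b=13^-4·(≡3) mod 13; (9|13)=+1, (3|13)=+1; (−1)^{-2·-4·6}·(+1)^-4·(+1)^-2 = +1.
v=∞: 280504182 > 0 and -72726 < 0  ⇒  (a,b)_∞ = +1.
v=23: a=23^-1·(≡10), b=23^-3·(≡4) mod 23; (10|23)=-1, (4|23)=+1; (−1)^{-1·-3·11}·(-1)^-3·(+1)^-1 = +1.
v=29: a=29^1·(≡26), b=29^2·(≡23) mod 29; (26|29)=-1, (23|29)=+1; (−1)^{1·2·14}·(-1)^2·(+1)^1 = +1.
v=3: a=3^7·(≡1), b=3^15·(≡1) mod 3; (1|3)=+1, (1|3)=+1; (−1)^{7·15·1}·(+1)^15·(+1)^7 = -1.
v=17: a=17^3·(≡14), b=17^5·(≡6) mod 17; (14|17)=-1, (6|17)=-1; (−1)^{3·5·8}·(-1)^5·(-1)^3 = +1.
(280504182, -72726 / ℚ) ramifies at {3, 31}: a division algebra.

[3, 31]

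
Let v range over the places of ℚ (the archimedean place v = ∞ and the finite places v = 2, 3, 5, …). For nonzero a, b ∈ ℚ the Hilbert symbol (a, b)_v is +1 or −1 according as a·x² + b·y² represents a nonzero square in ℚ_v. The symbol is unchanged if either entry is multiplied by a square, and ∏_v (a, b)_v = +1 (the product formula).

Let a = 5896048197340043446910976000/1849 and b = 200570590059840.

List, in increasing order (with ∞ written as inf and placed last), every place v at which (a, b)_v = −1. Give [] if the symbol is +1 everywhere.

[2, 11]

Mod squares: a ≡ 13090, b ≡ 85085. Check v ∈ {∞, 2, 3, 5, 7, 11, 13, 17, 43}.
v=2: v_2(a)=19, v_2(b)=6; units ≡ 1, 5 (mod 8); ε·ε+αω+βω = 0·0+19·1+6·0 ≡ 1  ⇒  (a,b)_2 = -1.
v=5: a=5^3·(≡2), b=5^1·(≡3) mod 5; (2|5)=-1, (3|5)=-1; (−1)^{3·1·2}·(-1)^1·(-1)^3 = +1.
v=17: a=17^7·(≡10), b=17^5·(≡11) mod 17; (10|17)=-1, (11|17)=-1; (−1)^{7·5·8}·(-1)^5·(-1)^7 = +1.
v=3: a=3^4·(≡1), b=3^2·(≡2) mod 3; (1|3)=+1, (2|3)=-1; (−1)^{4·2·1}·(+1)^2·(-1)^4 = +1.
v=43: a=43^-2·(≡37), b=43^0·(≡1) mod 43; (37|43)=-1, (1|43)=+1; (−1)^{-2·0·21}·(-1)^0·(+1)^-2 = +1.
v=13: a=13^0·(≡12), b=13^1·(≡2) mod 13; (12|13)=+1, (2|13)=-1; (−1)^{0·1·6}·(+1)^1·(-1)^0 = +1.
v=7: a=7^5·(≡1), b=7^3·(≡3) mod 7; (1|7)=+1, (3|7)=-1; (−1)^{5·3·3}·(+1)^3·(-1)^5 = +1.
v=11: a=11^5·(≡2), b=11^1·(≡8) mod 11; (2|11)=-1, (8|11)=-1; (−1)^{5·1·5}·(-1)^1·(-1)^5 = -1.
v=∞: 13090 > 0 and 85085 > 0  ⇒  (a,b)_∞ = +1.
|Ram(13090, 85085)| = 2, even; anisotropic at {2, 11}.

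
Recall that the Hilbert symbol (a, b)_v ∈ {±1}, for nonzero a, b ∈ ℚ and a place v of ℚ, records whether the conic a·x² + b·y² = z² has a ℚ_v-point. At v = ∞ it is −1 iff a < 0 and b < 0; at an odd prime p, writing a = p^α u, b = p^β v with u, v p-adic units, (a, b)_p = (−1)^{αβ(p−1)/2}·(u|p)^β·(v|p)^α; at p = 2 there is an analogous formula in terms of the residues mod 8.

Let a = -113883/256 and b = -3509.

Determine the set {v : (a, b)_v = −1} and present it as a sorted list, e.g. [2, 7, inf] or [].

[7, 17, 29, inf]

Mod squares: a ≡ -113883, b ≡ -29. Check v ∈ {∞, 2, 3, 7, 11, 17, 29}.
v=11: a=11^1·(≡3), b=11^2·(≡4) mod 11; (3|11)=+1, (4|11)=+1; (−1)^{1·2·5}·(+1)^2·(+1)^1 = +1.
v=17: a=17^1·(≡16), b=17^0·(≡10) mod 17; (16|17)=+1, (10|17)=-1; (−1)^{1·0·8}·(+1)^0·(-1)^1 = -1.
v=29: a=29^1·(≡14), b=29^1·(≡24) mod 29; (14|29)=-1, (24|29)=+1; (−1)^{1·1·14}·(-1)^1·(+1)^1 = -1.
v=7: a=7^1·(≡5), b=7^0·(≡5) mod 7; (5|7)=-1, (5|7)=-1; (−1)^{1·0·3}·(-1)^0·(-1)^1 = -1.
v=∞: -113883 < 0 and -29 < 0  ⇒  (a,b)_∞ = -1.
v=3: a=3^1·(≡1), b=3^0·(≡1) mod 3; (1|3)=+1, (1|3)=+1; (−1)^{1·0·1}·(+1)^0·(+1)^1 = +1.
v=2: v_2(a)=-8, v_2(b)=0; units ≡ 5, 3 (mod 8); ε·ε+αω+βω = 0·1+-8·1+0·1 ≡ 0  ⇒  (a,b)_2 = +1.
Ram(-113883, -29) = {7, 17, 29, ∞}; no ℚ_7-point on the conic.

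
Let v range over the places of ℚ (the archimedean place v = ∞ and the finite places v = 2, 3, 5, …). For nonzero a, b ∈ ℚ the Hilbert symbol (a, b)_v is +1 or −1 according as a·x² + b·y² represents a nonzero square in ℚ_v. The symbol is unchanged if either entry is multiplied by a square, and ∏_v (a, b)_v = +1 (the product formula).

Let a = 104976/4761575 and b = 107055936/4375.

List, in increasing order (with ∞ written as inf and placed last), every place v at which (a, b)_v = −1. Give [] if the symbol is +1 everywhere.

[2, 17]

Mod squares: a ≡ 23, b ≡ 1547. Check v ∈ {∞, 2, 3, 5, 7, 13, 17, 23, 29}.
v=13: a=13^-2·(≡10), b=13^1·(≡2) mod 13; (10|13)=+1, (2|13)=-1; (−1)^{-2·1·6}·(+1)^1·(-1)^-2 = +1.
v=7: a=7^-2·(≡4), b=7^-1·(≡4) mod 7; (4|7)=+1, (4|7)=+1; (−1)^{-2·-1·3}·(+1)^-1·(+1)^-2 = +1.
v=∞: 23 > 0 and 1547 > 0  ⇒  (a,b)_∞ = +1.
v=23: a=23^-1·(≡2), b=23^0·(≡18) mod 23; (2|23)=+1, (18|23)=+1; (−1)^{-1·0·11}·(+1)^0·(+1)^-1 = +1.
v=5: a=5^-2·(≡2), b=5^-4·(≡3) mod 5; (2|5)=-1, (3|5)=-1; (−1)^{-2·-4·2}·(-1)^-4·(-1)^-2 = +1.
v=17: a=17^0·(≡14), b=17^1·(≡5) mod 17; (14|17)=-1, (5|17)=-1; (−1)^{0·1·8}·(-1)^1·(-1)^0 = -1.
v=2: v_2(a)=4, v_2(b)=6; units ≡ 7, 3 (mod 8); ε·ε+αω+βω = 1·1+4·1+6·0 ≡ 1  ⇒  (a,b)_2 = -1.
v=29: a=29^0·(≡16), b=29^2·(≡18) mod 29; (16|29)=+1, (18|29)=-1; (−1)^{0·2·14}·(+1)^2·(-1)^0 = +1.
v=3: a=3^8·(≡2), b=3^2·(≡2) mod 3; (2|3)=-1, (2|3)=-1; (−1)^{8·2·1}·(-1)^2·(-1)^8 = +1.
Ram(23, 1547) = {2, 17}; no ℚ_2-point on the conic.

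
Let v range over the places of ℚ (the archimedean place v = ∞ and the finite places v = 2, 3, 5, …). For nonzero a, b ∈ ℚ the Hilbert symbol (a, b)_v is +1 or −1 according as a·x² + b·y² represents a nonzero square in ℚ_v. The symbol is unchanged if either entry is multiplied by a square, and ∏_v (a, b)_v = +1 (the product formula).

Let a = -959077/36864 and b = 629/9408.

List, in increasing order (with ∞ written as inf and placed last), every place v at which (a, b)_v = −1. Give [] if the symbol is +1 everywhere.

[2, 3, 17, 37]

(a, b) ≡ (-37, 1887) mod (ℚ^×)²; places V = {2, 3, 7, 17, 23, 37, ∞}.
(a,b)_7: α=2, u≡3; β=-2, v≡2 (mod 7); (3|7)=-1, (2|7)=+1; sign (−1)^0·-1^-2·+1^2 = +1.
(a,b)_17: α=0, u≡10; β=1, v≡15 (mod 17); (10|17)=-1, (15|17)=+1; sign (−1)^0·-1^1·+1^0 = -1.
(a,b)_37: α=1, u≡26; β=1, v≡35 (mod 37); (26|37)=+1, (35|37)=-1; sign (−1)^0·+1^1·-1^1 = -1.
(a,b)_23: α=2, u≡13; β=0, v≡8 (mod 23); (13|23)=+1, (8|23)=+1; sign (−1)^0·+1^0·+1^2 = +1.
(a,b)_2: α=-12, β=-6; u≡3, v≡7 (mod 8); ε(u)ε(v)=1·1, αω(v)=-12·0, βω(u)=-6·1; sum ≡ 1  ⇒  -1.
(a,b)_3: α=-2, u≡2; β=-1, v≡2 (mod 3); (2|3)=-1, (2|3)=-1; sign (−1)^0·-1^-1·-1^-2 = -1.
(a,b)_∞: sgn(-37)=−, sgn(1887)=+, so +1.
(-37, 1887 / ℚ) ramifies at {2, 3, 17, 37}: a division algebra.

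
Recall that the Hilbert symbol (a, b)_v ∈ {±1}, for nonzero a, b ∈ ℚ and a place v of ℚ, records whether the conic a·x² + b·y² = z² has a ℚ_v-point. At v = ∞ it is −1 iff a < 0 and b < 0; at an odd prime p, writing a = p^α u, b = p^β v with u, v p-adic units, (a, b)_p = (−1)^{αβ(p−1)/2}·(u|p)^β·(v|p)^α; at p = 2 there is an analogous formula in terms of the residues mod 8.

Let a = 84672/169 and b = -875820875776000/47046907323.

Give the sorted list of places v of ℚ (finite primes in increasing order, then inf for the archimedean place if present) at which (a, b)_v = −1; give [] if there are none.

(a, b) ≡ (3, -345) mod (ℚ^×)²; places V = {2, 3, 5, 7, 11, 13, 19, 23, ∞}.
(a,b)_3: α=3, u≡1; β=-3, v≡2 (mod 3); (1|3)=+1, (2|3)=-1; sign (−1)^1·+1^-3·-1^3 = +1.
(a,b)_7: α=2, u≡6; β=4, v≡3 (mod 7); (6|7)=-1, (3|7)=-1; sign (−1)^0·-1^4·-1^2 = +1.
(a,b)_11: α=0, u≡4; β=2, v≡6 (mod 11); (4|11)=+1, (6|11)=-1; sign (−1)^0·+1^2·-1^0 = +1.
(a,b)_2: α=6, β=20; u≡3, v≡7 (mod 8); ε(u)ε(v)=1·1, αω(v)=6·0, βω(u)=20·1; sum ≡ 1  ⇒  -1.
(a,b)_23: α=0, u≡4; β=1, v≡16 (mod 23); (4|23)=+1, (16|23)=+1; sign (−1)^0·+1^1·+1^0 = +1.
(a,b)_∞: sgn(3)=+, sgn(-345)=−, so +1.
(a,b)_13: α=-2, u≡3; β=-6, v≡8 (mod 13); (3|13)=+1, (8|13)=-1; sign (−1)^0·+1^-6·-1^-2 = +1.
(a,b)_19: α=0, u≡15; β=-2, v≡16 (mod 19); (15|19)=-1, (16|19)=+1; sign (−1)^0·-1^-2·+1^0 = +1.
(a,b)_5: α=0, u≡3; β=3, v≡4 (mod 5); (3|5)=-1, (4|5)=+1; sign (−1)^0·-1^3·+1^0 = -1.
Ram(3, -345) = {2, 5}; no ℚ_2-point on the conic.

[2, 5]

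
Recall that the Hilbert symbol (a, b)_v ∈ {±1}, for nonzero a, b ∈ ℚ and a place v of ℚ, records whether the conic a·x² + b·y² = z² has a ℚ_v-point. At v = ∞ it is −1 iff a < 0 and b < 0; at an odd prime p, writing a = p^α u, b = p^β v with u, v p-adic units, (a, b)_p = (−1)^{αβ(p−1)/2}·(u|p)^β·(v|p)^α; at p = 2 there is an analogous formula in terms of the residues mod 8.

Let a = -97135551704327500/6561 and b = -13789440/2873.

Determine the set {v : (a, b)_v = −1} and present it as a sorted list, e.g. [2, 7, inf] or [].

[7, 13, 17, inf]

(a, b) ≡ (-91, -11305) mod (ℚ^×)²; places V = {2, 3, 5, 7, 13, 17, 19, ∞}.
(a,b)_17: α=6, u≡3; β=-1, v≡9 (mod 17); (3|17)=-1, (9|17)=+1; sign (−1)^0·-1^-1·+1^6 = -1.
(a,b)_2: α=2, β=8; u≡5, v≡7 (mod 8); ε(u)ε(v)=0·1, αω(v)=2·0, βω(u)=8·1; sum ≡ 0  ⇒  +1.
(a,b)_∞: sgn(-91)=−, sgn(-11305)=−, so -1.
(a,b)_3: α=-8, u≡2; β=4, v≡2 (mod 3); (2|3)=-1, (2|3)=-1; sign (−1)^0·-1^4·-1^-8 = +1.
(a,b)_5: α=4, u≡1; β=1, v≡4 (mod 5); (1|5)=+1, (4|5)=+1; sign (−1)^0·+1^1·+1^4 = +1.
(a,b)_13: α=1, u≡11; β=-2, v≡6 (mod 13); (11|13)=-1, (6|13)=-1; sign (−1)^0·-1^-2·-1^1 = -1.
(a,b)_7: α=3, u≡2; β=1, v≡2 (mod 7); (2|7)=+1, (2|7)=+1; sign (−1)^1·+1^1·+1^3 = -1.
(a,b)_19: α=2, u≡1; β=1, v≡10 (mod 19); (1|19)=+1, (10|19)=-1; sign (−1)^0·+1^1·-1^2 = +1.
|Ram(-91, -11305)| = 4, even; anisotropic at {7, 13, 17, ∞}.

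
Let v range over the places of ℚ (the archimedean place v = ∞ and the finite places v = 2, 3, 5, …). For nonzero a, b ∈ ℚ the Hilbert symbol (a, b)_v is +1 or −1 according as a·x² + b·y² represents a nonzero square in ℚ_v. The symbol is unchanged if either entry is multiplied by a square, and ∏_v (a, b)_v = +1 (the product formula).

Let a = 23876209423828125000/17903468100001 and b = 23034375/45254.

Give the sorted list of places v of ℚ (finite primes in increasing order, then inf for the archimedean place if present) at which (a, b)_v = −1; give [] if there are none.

(a, b) ≡ (2, 170170) mod (ℚ^×)²; places V = {2, 3, 5, 7, 11, 13, 17, ∞}.
(a,b)_2: α=3, β=-1; u≡1, v≡5 (mod 8); ε(u)ε(v)=0·0, αω(v)=3·1, βω(u)=-1·0; sum ≡ 1  ⇒  -1.
(a,b)_11: α=-8, u≡6; β=-3, v≡1 (mod 11); (6|11)=-1, (1|11)=+1; sign (−1)^0·-1^-3·+1^-8 = -1.
(a,b)_17: α=-4, u≡1; β=-1, v≡14 (mod 17); (1|17)=+1, (14|17)=-1; sign (−1)^0·+1^-1·-1^-4 = +1.
(a,b)_∞: sgn(2)=+, sgn(170170)=+, so +1.
(a,b)_3: α=10, u≡2; β=4, v≡1 (mod 3); (2|3)=-1, (1|3)=+1; sign (−1)^0·-1^4·+1^10 = +1.
(a,b)_5: α=14, u≡2; β=5, v≡4 (mod 5); (2|5)=-1, (4|5)=+1; sign (−1)^0·-1^5·+1^14 = -1.
(a,b)_13: α=2, u≡11; β=1, v≡1 (mod 13); (11|13)=-1, (1|13)=+1; sign (−1)^0·-1^1·+1^2 = -1.
(a,b)_7: α=2, u≡2; β=1, v≡5 (mod 7); (2|7)=+1, (5|7)=-1; sign (−1)^0·+1^1·-1^2 = +1.
Ram(2, 170170) = {2, 5, 11, 13}; no ℚ_2-point on the conic.

[2, 5, 11, 13]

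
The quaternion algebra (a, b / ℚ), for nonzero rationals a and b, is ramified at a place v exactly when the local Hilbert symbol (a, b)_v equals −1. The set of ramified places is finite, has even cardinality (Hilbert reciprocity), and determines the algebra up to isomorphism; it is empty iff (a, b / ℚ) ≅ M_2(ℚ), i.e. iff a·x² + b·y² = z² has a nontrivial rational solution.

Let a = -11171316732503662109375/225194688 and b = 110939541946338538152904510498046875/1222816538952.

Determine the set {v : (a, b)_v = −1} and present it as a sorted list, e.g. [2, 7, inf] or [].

[3, 5, 11, 17]

Mod squares: a ≡ -2805, b ≡ 1190. Check v ∈ {∞, 2, 3, 5, 7, 11, 13, 17, 19}.
v=2: v_2(a)=-6, v_2(b)=-3; units ≡ 3, 3 (mod 8); ε·ε+αω+βω = 1·1+-6·1+-3·1 ≡ 0  ⇒  (a,b)_2 = +1.
v=11: a=11^3·(≡1), b=11^4·(≡7) mod 11; (1|11)=+1, (7|11)=-1; (−1)^{3·4·5}·(+1)^4·(-1)^3 = -1.
v=5: a=5^13·(≡1), b=5^19·(≡3) mod 5; (1|5)=+1, (3|5)=-1; (−1)^{13·19·2}·(+1)^19·(-1)^13 = -1.
v=7: a=7^2·(≡1), b=7^3·(≡2) mod 7; (1|7)=+1, (2|7)=+1; (−1)^{2·3·3}·(+1)^3·(+1)^2 = +1.
v=∞: -2805 < 0 and 1190 > 0  ⇒  (a,b)_∞ = +1.
v=19: a=19^-4·(≡1), b=19^-8·(≡10) mod 19; (1|19)=+1, (10|19)=-1; (−1)^{-4·-8·9}·(+1)^-8·(-1)^-4 = +1.
v=3: a=3^-3·(≡1), b=3^-2·(≡2) mod 3; (1|3)=+1, (2|3)=-1; (−1)^{-3·-2·1}·(+1)^-2·(-1)^-3 = -1.
v=13: a=13^4·(≡4), b=13^8·(≡7) mod 13; (4|13)=+1, (7|13)=-1; (−1)^{4·8·6}·(+1)^8·(-1)^4 = +1.
v=17: a=17^3·(≡5), b=17^5·(≡1) mod 17; (5|17)=-1, (1|17)=+1; (−1)^{3·5·8}·(-1)^5·(+1)^3 = -1.
(-2805, 1190 / ℚ) ramifies at {3, 5, 11, 17}: a division algebra.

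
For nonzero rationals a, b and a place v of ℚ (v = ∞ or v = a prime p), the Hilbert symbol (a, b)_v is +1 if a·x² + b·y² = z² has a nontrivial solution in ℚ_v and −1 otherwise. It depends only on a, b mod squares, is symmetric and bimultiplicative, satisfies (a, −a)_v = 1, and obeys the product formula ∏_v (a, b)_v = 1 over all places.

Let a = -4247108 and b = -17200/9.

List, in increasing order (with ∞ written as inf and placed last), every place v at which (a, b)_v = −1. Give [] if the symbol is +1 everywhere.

(a, b) ≡ (-1061777, -43) mod (ℚ^×)²; places V = {2, 3, 5, 19, 29, 41, 43, 47, ∞}.
(a,b)_2: α=2, β=4; u≡7, v≡5 (mod 8); ε(u)ε(v)=1·0, αω(v)=2·1, βω(u)=4·0; sum ≡ 0  ⇒  +1.
(a,b)_43: α=0, u≡2; β=1, v≡32 (mod 43); (2|43)=-1, (32|43)=-1; sign (−1)^0·-1^1·-1^0 = -1.
(a,b)_29: α=1, u≡27; β=0, v≡19 (mod 29); (27|29)=-1, (19|29)=-1; sign (−1)^0·-1^0·-1^1 = -1.
(a,b)_3: α=0, u≡1; β=-2, v≡2 (mod 3); (1|3)=+1, (2|3)=-1; sign (−1)^0·+1^-2·-1^0 = +1.
(a,b)_19: α=1, u≡3; β=0, v≡10 (mod 19); (3|19)=-1, (10|19)=-1; sign (−1)^0·-1^0·-1^1 = -1.
(a,b)_41: α=1, u≡19; β=0, v≡25 (mod 41); (19|41)=-1, (25|41)=+1; sign (−1)^0·-1^0·+1^1 = +1.
(a,b)_5: α=0, u≡2; β=2, v≡3 (mod 5); (2|5)=-1, (3|5)=-1; sign (−1)^0·-1^2·-1^0 = +1.
(a,b)_∞: sgn(-1061777)=−, sgn(-43)=−, so -1.
(a,b)_47: α=1, u≡17; β=0, v≡42 (mod 47); (17|47)=+1, (42|47)=+1; sign (−1)^0·+1^0·+1^1 = +1.
Ram(-1061777, -43) = {19, 29, 43, ∞}; no ℚ_19-point on the conic.

[19, 29, 43, inf]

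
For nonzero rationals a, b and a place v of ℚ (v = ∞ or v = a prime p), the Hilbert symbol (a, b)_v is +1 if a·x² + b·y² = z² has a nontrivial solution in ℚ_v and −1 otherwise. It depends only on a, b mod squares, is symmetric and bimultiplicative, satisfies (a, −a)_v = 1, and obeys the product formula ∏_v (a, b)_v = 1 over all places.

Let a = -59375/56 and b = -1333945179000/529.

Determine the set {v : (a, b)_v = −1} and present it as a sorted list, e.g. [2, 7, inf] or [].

[5, 7, 19, inf]

(a, b) ≡ (-1330, -190) mod (ℚ^×)²; places V = {2, 3, 5, 7, 19, 23, ∞}.
(a,b)_19: α=1, u≡9; β=3, v≡7 (mod 19); (9|19)=+1, (7|19)=+1; sign (−1)^1·+1^3·+1^1 = -1.
(a,b)_3: α=0, u≡2; β=4, v≡2 (mod 3); (2|3)=-1, (2|3)=-1; sign (−1)^0·-1^4·-1^0 = +1.
(a,b)_7: α=-1, u≡6; β=4, v≡6 (mod 7); (6|7)=-1, (6|7)=-1; sign (−1)^0·-1^4·-1^-1 = -1.
(a,b)_∞: sgn(-1330)=−, sgn(-190)=−, so -1.
(a,b)_23: α=0, u≡8; β=-2, v≡17 (mod 23); (8|23)=+1, (17|23)=-1; sign (−1)^0·+1^-2·-1^0 = +1.
(a,b)_5: α=5, u≡1; β=3, v≡2 (mod 5); (1|5)=+1, (2|5)=-1; sign (−1)^0·+1^3·-1^5 = -1.
(a,b)_2: α=-3, β=3; u≡7, v≡1 (mod 8); ε(u)ε(v)=1·0, αω(v)=-3·0, βω(u)=3·0; sum ≡ 0  ⇒  +1.
|Ram(-1330, -190)| = 4, even; anisotropic at {5, 7, 19, ∞}.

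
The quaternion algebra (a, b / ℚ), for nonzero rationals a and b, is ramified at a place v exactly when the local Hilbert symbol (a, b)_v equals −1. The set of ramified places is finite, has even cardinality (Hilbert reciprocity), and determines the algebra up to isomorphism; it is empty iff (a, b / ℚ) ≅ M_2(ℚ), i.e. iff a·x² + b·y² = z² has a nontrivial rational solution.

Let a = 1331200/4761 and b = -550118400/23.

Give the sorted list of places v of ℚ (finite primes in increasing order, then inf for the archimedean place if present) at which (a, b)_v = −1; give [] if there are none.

(a, b) ≡ (13, -494247) mod (ℚ^×)²; places V = {2, 3, 5, 13, 19, 23, 29, ∞}.
(a,b)_∞: sgn(13)=+, sgn(-494247)=−, so +1.
(a,b)_23: α=-2, u≡16; β=-1, v≡16 (mod 23); (16|23)=+1, (16|23)=+1; sign (−1)^0·+1^-1·+1^-2 = +1.
(a,b)_5: α=2, u≡3; β=2, v≡3 (mod 5); (3|5)=-1, (3|5)=-1; sign (−1)^0·-1^2·-1^2 = +1.
(a,b)_19: α=0, u≡2; β=1, v≡11 (mod 19); (2|19)=-1, (11|19)=+1; sign (−1)^0·-1^1·+1^0 = -1.
(a,b)_29: α=0, u≡20; β=1, v≡20 (mod 29); (20|29)=+1, (20|29)=+1; sign (−1)^0·+1^1·+1^0 = +1.
(a,b)_13: α=1, u≡4; β=1, v≡2 (mod 13); (4|13)=+1, (2|13)=-1; sign (−1)^0·+1^1·-1^1 = -1.
(a,b)_3: α=-2, u≡1; β=1, v≡2 (mod 3); (1|3)=+1, (2|3)=-1; sign (−1)^0·+1^1·-1^-2 = +1.
(a,b)_2: α=12, β=10; u≡5, v≡1 (mod 8); ε(u)ε(v)=0·0, αω(v)=12·0, βω(u)=10·1; sum ≡ 0  ⇒  +1.
Ram(13, -494247) = {13, 19}; no ℚ_13-point on the conic.

[13, 19]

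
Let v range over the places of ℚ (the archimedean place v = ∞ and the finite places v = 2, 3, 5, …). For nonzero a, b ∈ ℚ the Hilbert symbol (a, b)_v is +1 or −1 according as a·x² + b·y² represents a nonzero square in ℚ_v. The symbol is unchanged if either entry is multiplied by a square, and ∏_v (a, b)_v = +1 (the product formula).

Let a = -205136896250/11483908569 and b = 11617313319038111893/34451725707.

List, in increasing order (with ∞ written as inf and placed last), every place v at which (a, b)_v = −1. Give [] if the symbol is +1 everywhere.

[2, 13]

(a, b) ≡ (-26, 39) mod (ℚ^×)²; places V = {2, 3, 5, 7, 11, 13, 17, 19, 41, ∞}.
(a,b)_19: α=2, u≡14; β=4, v≡9 (mod 19); (14|19)=-1, (9|19)=+1; sign (−1)^0·-1^4·+1^2 = +1.
(a,b)_7: α=-4, u≡4; β=-4, v≡2 (mod 7); (4|7)=+1, (2|7)=+1; sign (−1)^0·+1^-4·+1^-4 = +1.
(a,b)_5: α=4, u≡4; β=0, v≡4 (mod 5); (4|5)=+1, (4|5)=+1; sign (−1)^0·+1^0·+1^4 = +1.
(a,b)_3: α=-14, u≡1; β=-15, v≡1 (mod 3); (1|3)=+1, (1|3)=+1; sign (−1)^0·+1^-15·+1^-14 = +1.
(a,b)_11: α=2, u≡7; β=0, v≡7 (mod 11); (7|11)=-1, (7|11)=-1; sign (−1)^0·-1^0·-1^2 = +1.
(a,b)_41: α=0, u≡19; β=2, v≡2 (mod 41); (19|41)=-1, (2|41)=+1; sign (−1)^0·-1^2·+1^0 = +1.
(a,b)_13: α=1, u≡11; β=3, v≡4 (mod 13); (11|13)=-1, (4|13)=+1; sign (−1)^0·-1^3·+1^1 = -1.
(a,b)_∞: sgn(-26)=−, sgn(39)=+, so +1.
(a,b)_17: α=2, u≡2; β=6, v≡6 (mod 17); (2|17)=+1, (6|17)=-1; sign (−1)^0·+1^6·-1^2 = +1.
(a,b)_2: α=1, β=0; u≡3, v≡7 (mod 8); ε(u)ε(v)=1·1, αω(v)=1·0, βω(u)=0·1; sum ≡ 1  ⇒  -1.
|Ram(-26, 39)| = 2, even; anisotropic at {2, 13}.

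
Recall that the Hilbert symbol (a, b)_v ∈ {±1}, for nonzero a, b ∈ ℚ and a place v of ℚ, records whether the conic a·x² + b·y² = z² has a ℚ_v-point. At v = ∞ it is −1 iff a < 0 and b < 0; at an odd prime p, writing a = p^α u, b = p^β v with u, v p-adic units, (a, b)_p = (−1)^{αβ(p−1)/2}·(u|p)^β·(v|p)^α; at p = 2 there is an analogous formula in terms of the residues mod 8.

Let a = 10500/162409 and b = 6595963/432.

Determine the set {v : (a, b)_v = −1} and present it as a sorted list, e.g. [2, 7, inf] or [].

[11, 31]

(a, b) ≡ (105, 23529) mod (ℚ^×)²; places V = {2, 3, 5, 7, 11, 13, 23, 29, 31, ∞}.
(a,b)_31: α=-2, u≡6; β=1, v≡21 (mod 31); (6|31)=-1, (21|31)=-1; sign (−1)^0·-1^1·-1^-2 = -1.
(a,b)_∞: sgn(105)=+, sgn(23529)=+, so +1.
(a,b)_7: α=1, u≡1; β=0, v≡2 (mod 7); (1|7)=+1, (2|7)=+1; sign (−1)^0·+1^0·+1^1 = +1.
(a,b)_3: α=1, u≡2; β=-3, v≡1 (mod 3); (2|3)=-1, (1|3)=+1; sign (−1)^1·-1^-3·+1^1 = +1.
(a,b)_5: α=3, u≡1; β=0, v≡4 (mod 5); (1|5)=+1, (4|5)=+1; sign (−1)^0·+1^0·+1^3 = +1.
(a,b)_23: α=0, u≡2; β=1, v≡15 (mod 23); (2|23)=+1, (15|23)=-1; sign (−1)^0·+1^1·-1^0 = +1.
(a,b)_2: α=2, β=-4; u≡1, v≡1 (mod 8); ε(u)ε(v)=0·0, αω(v)=2·0, βω(u)=-4·0; sum ≡ 0  ⇒  +1.
(a,b)_29: α=0, u≡26; β=2, v≡15 (mod 29); (26|29)=-1, (15|29)=-1; sign (−1)^0·-1^2·-1^0 = +1.
(a,b)_13: α=-2, u≡4; β=0, v≡12 (mod 13); (4|13)=+1, (12|13)=+1; sign (−1)^0·+1^0·+1^-2 = +1.
(a,b)_11: α=0, u≡10; β=1, v≡4 (mod 11); (10|11)=-1, (4|11)=+1; sign (−1)^0·-1^1·+1^0 = -1.
Ram(105, 23529) = {11, 31}; no ℚ_11-point on the conic.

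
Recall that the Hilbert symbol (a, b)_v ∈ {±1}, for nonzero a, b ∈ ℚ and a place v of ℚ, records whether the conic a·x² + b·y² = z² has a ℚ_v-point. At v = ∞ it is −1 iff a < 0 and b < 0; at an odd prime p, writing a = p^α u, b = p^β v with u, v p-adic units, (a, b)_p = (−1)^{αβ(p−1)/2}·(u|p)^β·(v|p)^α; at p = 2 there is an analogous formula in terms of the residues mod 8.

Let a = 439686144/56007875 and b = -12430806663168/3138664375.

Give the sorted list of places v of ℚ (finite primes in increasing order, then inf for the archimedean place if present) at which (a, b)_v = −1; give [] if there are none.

[2, 3]

Mod squares: a ≡ 20615, b ≡ -21. Check v ∈ {∞, 2, 3, 5, 7, 11, 19, 23, 31}.
v=19: a=19^1·(≡8), b=19^2·(≡6) mod 19; (8|19)=-1, (6|19)=+1; (−1)^{1·2·9}·(-1)^2·(+1)^1 = +1.
v=3: a=3^6·(≡2), b=3^7·(≡2) mod 3; (2|3)=-1, (2|3)=-1; (−1)^{6·7·1}·(-1)^7·(-1)^6 = -1.
v=2: v_2(a)=10, v_2(b)=14; units ≡ 7, 3 (mod 8); ε·ε+αω+βω = 1·1+10·1+14·0 ≡ 1  ⇒  (a,b)_2 = -1.
v=31: a=31^1·(≡9), b=31^2·(≡5) mod 31; (9|31)=+1, (5|31)=+1; (−1)^{1·2·15}·(+1)^2·(+1)^1 = +1.
v=11: a=11^-2·(≡3), b=11^-4·(≡9) mod 11; (3|11)=+1, (9|11)=+1; (−1)^{-2·-4·5}·(+1)^-4·(+1)^-2 = +1.
v=23: a=23^-2·(≡11), b=23^0·(≡16) mod 23; (11|23)=-1, (16|23)=+1; (−1)^{-2·0·11}·(-1)^0·(+1)^-2 = +1.
v=5: a=5^-3·(≡3), b=5^-4·(≡4) mod 5; (3|5)=-1, (4|5)=+1; (−1)^{-3·-4·2}·(-1)^-4·(+1)^-3 = +1.
v=∞: 20615 > 0 and -21 < 0  ⇒  (a,b)_∞ = +1.
v=7: a=7^-1·(≡5), b=7^-3·(≡2) mod 7; (5|7)=-1, (2|7)=+1; (−1)^{-1·-3·3}·(-1)^-3·(+1)^-1 = +1.
(20615, -21 / ℚ) ramifies at {2, 3}: a division algebra.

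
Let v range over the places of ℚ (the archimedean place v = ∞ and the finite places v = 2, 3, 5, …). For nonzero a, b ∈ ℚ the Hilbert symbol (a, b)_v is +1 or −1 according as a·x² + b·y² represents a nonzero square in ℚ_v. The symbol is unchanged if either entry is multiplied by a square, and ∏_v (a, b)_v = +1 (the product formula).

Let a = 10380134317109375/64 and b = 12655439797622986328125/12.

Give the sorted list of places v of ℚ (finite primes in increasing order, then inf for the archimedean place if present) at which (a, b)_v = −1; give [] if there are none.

(a, b) ≡ (125255, 4935) mod (ℚ^×)²; places V = {2, 3, 5, 7, 13, 41, 47, ∞}.
(a,b)_41: α=1, u≡31; β=2, v≡28 (mod 41); (31|41)=+1, (28|41)=-1; sign (−1)^0·+1^2·-1^1 = -1.
(a,b)_5: α=7, u≡1; β=9, v≡2 (mod 5); (1|5)=+1, (2|5)=-1; sign (−1)^0·+1^9·-1^7 = -1.
(a,b)_13: α=1, u≡8; β=0, v≡8 (mod 13); (8|13)=-1, (8|13)=-1; sign (−1)^0·-1^0·-1^1 = -1.
(a,b)_3: α=0, u≡2; β=-1, v≡1 (mod 3); (2|3)=-1, (1|3)=+1; sign (−1)^0·-1^-1·+1^0 = -1.
(a,b)_7: α=4, u≡2; β=5, v≡5 (mod 7); (2|7)=+1, (5|7)=-1; sign (−1)^0·+1^5·-1^4 = +1.
(a,b)_47: α=3, u≡11; β=5, v≡23 (mod 47); (11|47)=-1, (23|47)=-1; sign (−1)^1·-1^5·-1^3 = -1.
(a,b)_2: α=-6, β=-2; u≡7, v≡7 (mod 8); ε(u)ε(v)=1·1, αω(v)=-6·0, βω(u)=-2·0; sum ≡ 1  ⇒  -1.
(a,b)_∞: sgn(125255)=+, sgn(4935)=+, so +1.
(125255, 4935 / ℚ) ramifies at {2, 3, 5, 13, 41, 47}: a division algebra.

[2, 3, 5, 13, 41, 47]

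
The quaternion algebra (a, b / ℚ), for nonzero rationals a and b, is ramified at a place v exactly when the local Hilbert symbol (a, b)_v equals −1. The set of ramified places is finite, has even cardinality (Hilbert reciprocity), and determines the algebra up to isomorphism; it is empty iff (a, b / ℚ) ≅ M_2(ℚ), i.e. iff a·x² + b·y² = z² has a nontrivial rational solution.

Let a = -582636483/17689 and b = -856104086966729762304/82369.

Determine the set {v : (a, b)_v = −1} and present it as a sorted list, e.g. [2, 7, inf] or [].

Mod squares: a ≡ -9867, b ≡ -278806. Check v ∈ {∞, 2, 3, 7, 11, 13, 19, 23, 29, 41}.
v=∞: -9867 < 0 and -278806 < 0  ⇒  (a,b)_∞ = -1.
v=11: a=11^1·(≡5), b=11^3·(≡4) mod 11; (5|11)=+1, (4|11)=+1; (−1)^{1·3·5}·(+1)^3·(+1)^1 = -1.
v=29: a=29^0·(≡6), b=29^1·(≡21) mod 29; (6|29)=+1, (21|29)=-1; (−1)^{0·1·14}·(+1)^1·(-1)^0 = +1.
v=19: a=19^-2·(≡12), b=19^1·(≡2) mod 19; (12|19)=-1, (2|19)=-1; (−1)^{-2·1·9}·(-1)^1·(-1)^-2 = -1.
v=13: a=13^1·(≡7), b=13^4·(≡7) mod 13; (7|13)=-1, (7|13)=-1; (−1)^{1·4·6}·(-1)^4·(-1)^1 = -1.
v=3: a=3^11·(≡2), b=3^8·(≡2) mod 3; (2|3)=-1, (2|3)=-1; (−1)^{11·8·1}·(-1)^8·(-1)^11 = -1.
v=7: a=7^-2·(≡3), b=7^-2·(≡4) mod 7; (3|7)=-1, (4|7)=+1; (−1)^{-2·-2·3}·(-1)^-2·(+1)^-2 = +1.
v=41: a=41^0·(≡7), b=41^-2·(≡17) mod 41; (7|41)=-1, (17|41)=-1; (−1)^{0·-2·20}·(-1)^-2·(-1)^0 = +1.
v=23: a=23^1·(≡9), b=23^3·(≡21) mod 23; (9|23)=+1, (21|23)=-1; (−1)^{1·3·11}·(+1)^3·(-1)^1 = +1.
v=2: v_2(a)=0, v_2(b)=9; units ≡ 5, 5 (mod 8); ε·ε+αω+βω = 0·0+0·1+9·1 ≡ 1  ⇒  (a,b)_2 = -1.
(-9867, -278806 / ℚ) ramifies at {2, 3, 11, 13, 19, ∞}: a division algebra.

[2, 3, 11, 13, 19, inf]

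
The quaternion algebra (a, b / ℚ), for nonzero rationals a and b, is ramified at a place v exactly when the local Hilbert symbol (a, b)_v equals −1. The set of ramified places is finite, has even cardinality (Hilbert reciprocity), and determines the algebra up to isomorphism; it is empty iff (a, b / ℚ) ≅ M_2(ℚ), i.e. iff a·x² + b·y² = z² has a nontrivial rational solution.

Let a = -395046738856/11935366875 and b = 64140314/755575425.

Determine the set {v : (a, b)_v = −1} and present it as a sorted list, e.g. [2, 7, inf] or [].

[2, 11, 19, 37]

(a, b) ≡ (-46398, 2442) mod (ℚ^×)²; places V = {2, 3, 5, 7, 11, 19, 29, 37, ∞}.
(a,b)_37: α=1, u≡1; β=1, v≡23 (mod 37); (1|37)=+1, (23|37)=-1; sign (−1)^0·+1^1·-1^1 = -1.
(a,b)_5: α=-4, u≡2; β=-2, v≡2 (mod 5); (2|5)=-1, (2|5)=-1; sign (−1)^0·-1^-2·-1^-4 = +1.
(a,b)_19: α=5, u≡1; β=2, v≡2 (mod 19); (1|19)=+1, (2|19)=-1; sign (−1)^0·+1^2·-1^5 = -1.
(a,b)_2: α=3, β=1; u≡1, v≡5 (mod 8); ε(u)ε(v)=0·0, αω(v)=3·1, βω(u)=1·0; sum ≡ 1  ⇒  -1.
(a,b)_∞: sgn(-46398)=−, sgn(2442)=+, so +1.
(a,b)_7: α=2, u≡5; β=4, v≡3 (mod 7); (5|7)=-1, (3|7)=-1; sign (−1)^0·-1^4·-1^2 = +1.
(a,b)_3: α=-3, u≡2; β=-3, v≡1 (mod 3); (2|3)=-1, (1|3)=+1; sign (−1)^1·-1^-3·+1^-3 = +1.
(a,b)_11: α=1, u≡2; β=-3, v≡2 (mod 11); (2|11)=-1, (2|11)=-1; sign (−1)^1·-1^-3·-1^1 = -1.
(a,b)_29: α=-4, u≡18; β=-2, v≡23 (mod 29); (18|29)=-1, (23|29)=+1; sign (−1)^0·-1^-2·+1^-4 = +1.
Ram(-46398, 2442) = {2, 11, 19, 37}; no ℚ_2-point on the conic.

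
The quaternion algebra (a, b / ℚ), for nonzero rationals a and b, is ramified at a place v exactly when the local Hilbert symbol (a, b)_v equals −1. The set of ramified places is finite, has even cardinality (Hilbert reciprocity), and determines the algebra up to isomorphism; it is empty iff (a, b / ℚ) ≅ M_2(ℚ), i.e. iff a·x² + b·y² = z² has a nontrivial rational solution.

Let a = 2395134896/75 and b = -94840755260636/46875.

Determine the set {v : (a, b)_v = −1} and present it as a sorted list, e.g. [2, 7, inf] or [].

[7, 11]

Mod squares: a ≡ 33, b ≡ -357. Check v ∈ {∞, 2, 3, 5, 7, 11, 17, 31}.
v=∞: 33 > 0 and -357 < 0  ⇒  (a,b)_∞ = +1.
v=17: a=17^2·(≡4), b=17^3·(≡13) mod 17; (4|17)=+1, (13|17)=+1; (−1)^{2·3·8}·(+1)^3·(+1)^2 = +1.
v=11: a=11^1·(≡4), b=11^4·(≡10) mod 11; (4|11)=+1, (10|11)=-1; (−1)^{1·4·5}·(+1)^4·(-1)^1 = -1.
v=3: a=3^-1·(≡2), b=3^-1·(≡1) mod 3; (2|3)=-1, (1|3)=+1; (−1)^{-1·-1·1}·(-1)^-1·(+1)^-1 = +1.
v=5: a=5^-2·(≡2), b=5^-6·(≡3) mod 5; (2|5)=-1, (3|5)=-1; (−1)^{-2·-6·2}·(-1)^-6·(-1)^-2 = +1.
v=2: v_2(a)=4, v_2(b)=2; units ≡ 1, 3 (mod 8); ε·ε+αω+βω = 0·1+4·1+2·0 ≡ 0  ⇒  (a,b)_2 = +1.
v=31: a=31^2·(≡7), b=31^2·(≡12) mod 31; (7|31)=+1, (12|31)=-1; (−1)^{2·2·15}·(+1)^2·(-1)^2 = +1.
v=7: a=7^2·(≡5), b=7^3·(≡6) mod 7; (5|7)=-1, (6|7)=-1; (−1)^{2·3·3}·(-1)^3·(-1)^2 = -1.
|Ram(33, -357)| = 2, even; anisotropic at {7, 11}.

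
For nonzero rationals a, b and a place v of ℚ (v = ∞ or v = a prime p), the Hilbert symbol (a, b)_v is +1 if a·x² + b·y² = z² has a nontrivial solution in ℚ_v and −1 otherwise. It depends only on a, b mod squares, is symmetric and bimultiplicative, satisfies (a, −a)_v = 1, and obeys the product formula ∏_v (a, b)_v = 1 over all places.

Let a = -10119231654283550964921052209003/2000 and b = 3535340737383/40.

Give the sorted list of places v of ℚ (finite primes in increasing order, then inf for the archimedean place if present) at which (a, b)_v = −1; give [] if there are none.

(a, b) ≡ (-82615, 9268870) mod (ℚ^×)²; places V = {2, 3, 5, 7, 13, 31, 37, 41, 47, ∞}.
(a,b)_∞: sgn(-82615)=−, sgn(9268870)=+, so +1.
(a,b)_7: α=6, u≡3; β=2, v≡2 (mod 7); (3|7)=-1, (2|7)=+1; sign (−1)^0·-1^2·+1^6 = +1.
(a,b)_37: α=2, u≡31; β=1, v≡18 (mod 37); (31|37)=-1, (18|37)=-1; sign (−1)^0·-1^1·-1^2 = -1.
(a,b)_13: α=3, u≡5; β=1, v≡11 (mod 13); (5|13)=-1, (11|13)=-1; sign (−1)^0·-1^1·-1^3 = +1.
(a,b)_31: α=5, u≡14; β=2, v≡2 (mod 31); (14|31)=+1, (2|31)=+1; sign (−1)^0·+1^2·+1^5 = +1.
(a,b)_5: α=-3, u≡2; β=-1, v≡1 (mod 5); (2|5)=-1, (1|5)=+1; sign (−1)^0·-1^-1·+1^-3 = -1.
(a,b)_47: α=2, u≡38; β=1, v≡22 (mod 47); (38|47)=-1, (22|47)=-1; sign (−1)^0·-1^1·-1^2 = -1.
(a,b)_3: α=8, u≡2; β=4, v≡1 (mod 3); (2|3)=-1, (1|3)=+1; sign (−1)^0·-1^4·+1^8 = +1.
(a,b)_2: α=-4, β=-3; u≡1, v≡3 (mod 8); ε(u)ε(v)=0·1, αω(v)=-4·1, βω(u)=-3·0; sum ≡ 0  ⇒  +1.
(a,b)_41: α=3, u≡30; β=1, v≡8 (mod 41); (30|41)=-1, (8|41)=+1; sign (−1)^0·-1^1·+1^3 = -1.
|Ram(-82615, 9268870)| = 4, even; anisotropic at {5, 37, 41, 47}.

[5, 37, 41, 47]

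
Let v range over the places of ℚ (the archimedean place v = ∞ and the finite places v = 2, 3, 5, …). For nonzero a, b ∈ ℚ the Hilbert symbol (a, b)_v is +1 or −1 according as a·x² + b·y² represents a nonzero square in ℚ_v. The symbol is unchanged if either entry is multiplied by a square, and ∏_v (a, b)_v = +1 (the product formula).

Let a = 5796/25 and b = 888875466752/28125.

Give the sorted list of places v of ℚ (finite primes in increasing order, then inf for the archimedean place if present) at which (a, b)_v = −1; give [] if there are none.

[7, 13]

(a, b) ≡ (161, 10465) mod (ℚ^×)²; places V = {2, 3, 5, 7, 13, 23, ∞}.
(a,b)_5: α=-2, u≡1; β=-5, v≡3 (mod 5); (1|5)=+1, (3|5)=-1; sign (−1)^0·+1^-5·-1^-2 = +1.
(a,b)_23: α=1, u≡11; β=3, v≡6 (mod 23); (11|23)=-1, (6|23)=+1; sign (−1)^1·-1^3·+1^1 = +1.
(a,b)_7: α=1, u≡4; β=3, v≡4 (mod 7); (4|7)=+1, (4|7)=+1; sign (−1)^1·+1^3·+1^1 = -1.
(a,b)_2: α=2, β=14; u≡1, v≡1 (mod 8); ε(u)ε(v)=0·0, αω(v)=2·0, βω(u)=14·0; sum ≡ 0  ⇒  +1.
(a,b)_3: α=2, u≡2; β=-2, v≡1 (mod 3); (2|3)=-1, (1|3)=+1; sign (−1)^0·-1^-2·+1^2 = +1.
(a,b)_13: α=0, u≡2; β=1, v≡1 (mod 13); (2|13)=-1, (1|13)=+1; sign (−1)^0·-1^1·+1^0 = -1.
(a,b)_∞: sgn(161)=+, sgn(10465)=+, so +1.
(161, 10465 / ℚ) ramifies at {7, 13}: a division algebra.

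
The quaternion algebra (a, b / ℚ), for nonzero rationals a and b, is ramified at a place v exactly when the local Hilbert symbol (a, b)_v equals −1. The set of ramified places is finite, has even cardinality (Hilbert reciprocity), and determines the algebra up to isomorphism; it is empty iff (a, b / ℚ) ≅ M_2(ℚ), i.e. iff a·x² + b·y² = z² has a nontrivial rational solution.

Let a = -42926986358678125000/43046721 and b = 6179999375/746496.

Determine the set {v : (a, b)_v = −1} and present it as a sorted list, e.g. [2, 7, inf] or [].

Mod squares: a ≡ -34, b ≡ 81719. Check v ∈ {∞, 2, 3, 5, 11, 17, 19, 23}.
v=17: a=17^3·(≡1), b=17^1·(≡13) mod 17; (1|17)=+1, (13|17)=+1; (−1)^{3·1·8}·(+1)^1·(+1)^3 = +1.
v=2: v_2(a)=3, v_2(b)=-10; units ≡ 7, 7 (mod 8); ε·ε+αω+βω = 1·1+3·0+-10·0 ≡ 1  ⇒  (a,b)_2 = -1.
v=23: a=23^2·(≡9), b=23^1·(≡10) mod 23; (9|23)=+1, (10|23)=-1; (−1)^{2·1·11}·(+1)^1·(-1)^2 = +1.
v=11: a=11^4·(≡10), b=11^3·(≡1) mod 11; (10|11)=-1, (1|11)=+1; (−1)^{4·3·5}·(-1)^3·(+1)^4 = -1.
v=5: a=5^8·(≡4), b=5^4·(≡4) mod 5; (4|5)=+1, (4|5)=+1; (−1)^{8·4·2}·(+1)^4·(+1)^8 = +1.
v=3: a=3^-16·(≡2), b=3^-6·(≡2) mod 3; (2|3)=-1, (2|3)=-1; (−1)^{-16·-6·1}·(-1)^-6·(-1)^-16 = +1.
v=19: a=19^2·(≡6), b=19^1·(≡7) mod 19; (6|19)=+1, (7|19)=+1; (−1)^{2·1·9}·(+1)^1·(+1)^2 = +1.
v=∞: -34 < 0 and 81719 > 0  ⇒  (a,b)_∞ = +1.
|Ram(-34, 81719)| = 2, even; anisotropic at {2, 11}.

[2, 11]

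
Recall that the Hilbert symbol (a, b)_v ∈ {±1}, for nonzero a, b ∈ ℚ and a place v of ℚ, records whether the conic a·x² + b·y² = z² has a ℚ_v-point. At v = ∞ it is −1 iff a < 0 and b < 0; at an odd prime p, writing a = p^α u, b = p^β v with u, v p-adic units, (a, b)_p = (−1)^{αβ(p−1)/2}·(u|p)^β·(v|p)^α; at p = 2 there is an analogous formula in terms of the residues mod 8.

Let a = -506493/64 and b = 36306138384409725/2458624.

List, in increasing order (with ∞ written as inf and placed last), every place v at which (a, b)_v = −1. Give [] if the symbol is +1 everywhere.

(a, b) ≡ (-37, 629) mod (ℚ^×)²; places V = {2, 3, 5, 7, 13, 17, 37, ∞}.
(a,b)_5: α=0, u≡3; β=2, v≡1 (mod 5); (3|5)=-1, (1|5)=+1; sign (−1)^0·-1^2·+1^0 = +1.
(a,b)_13: α=2, u≡7; β=4, v≡8 (mod 13); (7|13)=-1, (8|13)=-1; sign (−1)^0·-1^4·-1^2 = +1.
(a,b)_37: α=1, u≡11; β=3, v≡8 (mod 37); (11|37)=+1, (8|37)=-1; sign (−1)^0·+1^3·-1^1 = -1.
(a,b)_17: α=0, u≡3; β=1, v≡6 (mod 17); (3|17)=-1, (6|17)=-1; sign (−1)^0·-1^1·-1^0 = -1.
(a,b)_2: α=-6, β=-10; u≡3, v≡5 (mod 8); ε(u)ε(v)=1·0, αω(v)=-6·1, βω(u)=-10·1; sum ≡ 0  ⇒  +1.
(a,b)_7: α=0, u≡6; β=-4, v≡3 (mod 7); (6|7)=-1, (3|7)=-1; sign (−1)^0·-1^-4·-1^0 = +1.
(a,b)_3: α=4, u≡2; β=10, v≡2 (mod 3); (2|3)=-1, (2|3)=-1; sign (−1)^0·-1^10·-1^4 = +1.
(a,b)_∞: sgn(-37)=−, sgn(629)=+, so +1.
(-37, 629 / ℚ) ramifies at {17, 37}: a division algebra.

[17, 37]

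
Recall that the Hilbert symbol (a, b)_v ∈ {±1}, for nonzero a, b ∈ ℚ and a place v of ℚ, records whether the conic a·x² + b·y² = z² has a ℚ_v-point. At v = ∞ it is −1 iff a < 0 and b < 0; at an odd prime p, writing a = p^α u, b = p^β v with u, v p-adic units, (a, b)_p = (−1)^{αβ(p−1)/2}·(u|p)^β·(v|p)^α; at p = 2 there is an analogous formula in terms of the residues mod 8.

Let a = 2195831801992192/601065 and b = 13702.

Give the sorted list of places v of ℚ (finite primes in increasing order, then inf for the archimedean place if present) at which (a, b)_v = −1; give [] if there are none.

[2, 5, 13, 17, 23, 31]

Mod squares: a ≡ 29151005, b ≡ 13702. Check v ∈ {∞, 2, 3, 5, 7, 13, 17, 19, 23, 31, 37}.
v=7: a=7^2·(≡1), b=7^0·(≡3) mod 7; (1|7)=+1, (3|7)=-1; (−1)^{2·0·3}·(+1)^0·(-1)^2 = +1.
v=∞: 29151005 > 0 and 13702 > 0  ⇒  (a,b)_∞ = +1.
v=2: v_2(a)=10, v_2(b)=1; units ≡ 5, 3 (mod 8); ε·ε+αω+βω = 0·1+10·1+1·1 ≡ 1  ⇒  (a,b)_2 = -1.
v=23: a=23^1·(≡20), b=23^0·(≡17) mod 23; (20|23)=-1, (17|23)=-1; (−1)^{1·0·11}·(-1)^0·(-1)^1 = -1.
v=17: a=17^3·(≡4), b=17^1·(≡7) mod 17; (4|17)=+1, (7|17)=-1; (−1)^{3·1·8}·(+1)^1·(-1)^3 = -1.
v=37: a=37^-1·(≡8), b=37^0·(≡12) mod 37; (8|37)=-1, (12|37)=+1; (−1)^{-1·0·18}·(-1)^0·(+1)^-1 = +1.
v=31: a=31^3·(≡1), b=31^1·(≡8) mod 31; (1|31)=+1, (8|31)=+1; (−1)^{3·1·15}·(+1)^1·(+1)^3 = -1.
v=13: a=13^1·(≡6), b=13^1·(≡1) mod 13; (6|13)=-1, (1|13)=+1; (−1)^{1·1·6}·(-1)^1·(+1)^1 = -1.
v=5: a=5^-1·(≡4), b=5^0·(≡2) mod 5; (4|5)=+1, (2|5)=-1; (−1)^{-1·0·2}·(+1)^0·(-1)^-1 = -1.
v=3: a=3^-2·(≡2), b=3^0·(≡1) mod 3; (2|3)=-1, (1|3)=+1; (−1)^{-2·0·1}·(-1)^0·(+1)^-2 = +1.
v=19: a=19^-2·(≡10), b=19^0·(≡3) mod 19; (10|19)=-1, (3|19)=-1; (−1)^{-2·0·9}·(-1)^0·(-1)^-2 = +1.
(29151005, 13702 / ℚ) ramifies at {2, 5, 13, 17, 23, 31}: a division algebra.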